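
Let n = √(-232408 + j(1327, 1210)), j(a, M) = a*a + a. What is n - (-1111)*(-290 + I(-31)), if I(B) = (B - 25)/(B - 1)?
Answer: -1280983/4 + 2*√382462 ≈ -3.1901e+5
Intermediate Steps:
I(B) = (-25 + B)/(-1 + B)
j(a, M) = a + a² (j(a, M) = a² + a = a + a²)
n = 2*√382462 (n = √(-232408 + 1327*(1 + 1327)) = √(-232408 + 1327*1328) = √(-232408 + 1762256) = √1529848 = 2*√382462 ≈ 1236.9)
n - (-1111)*(-290 + I(-31)) = 2*√382462 - (-1111)*(-290 + (-25 - 31)/(-1 - 31)) = 2*√382462 - (-1111)*(-290 - 56/(-32)) = 2*√382462 - (-1111)*(-290 - 1/32*(-56)) = 2*√382462 - (-1111)*(-290 + 7/4) = 2*√382462 - (-1111)*(-1153)/4 = 2*√382462 - 1*1280983/4 = 2*√382462 - 1280983/4 = -1280983/4 + 2*√382462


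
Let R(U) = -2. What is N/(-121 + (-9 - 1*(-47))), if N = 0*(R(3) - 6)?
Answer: 0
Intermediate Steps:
N = 0 (N = 0*(-2 - 6) = 0*(-8) = 0)
N/(-121 + (-9 - 1*(-47))) = 0/(-121 + (-9 - 1*(-47))) = 0/(-121 + (-9 + 47)) = 0/(-121 + 38) = 0/(-83) = 0*(-1/83) = 0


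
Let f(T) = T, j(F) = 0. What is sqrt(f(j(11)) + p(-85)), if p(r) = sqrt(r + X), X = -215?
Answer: 3**(1/4)*sqrt(10)*sqrt(I) ≈ 2.9428 + 2.9428*I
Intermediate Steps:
p(r) = sqrt(-215 + r) (p(r) = sqrt(r - 215) = sqrt(-215 + r))
sqrt(f(j(11)) + p(-85)) = sqrt(0 + sqrt(-215 - 85)) = sqrt(0 + sqrt(-300)) = sqrt(0 + 10*I*sqrt(3)) = sqrt(10*I*sqrt(3)) = 3**(1/4)*sqrt(10)*sqrt(I)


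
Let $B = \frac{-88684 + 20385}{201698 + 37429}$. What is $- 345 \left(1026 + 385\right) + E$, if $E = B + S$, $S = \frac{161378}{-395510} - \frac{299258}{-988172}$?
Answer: $- \frac{1624826726326865947159}{3337802199905730} \approx -4.868 \cdot 10^{5}$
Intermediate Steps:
$S = - \frac{10277422359}{97707976930}$ ($S = 161378 \left(- \frac{1}{395510}\right) - - \frac{149629}{494086} = - \frac{80689}{197755} + \frac{149629}{494086} = - \frac{10277422359}{97707976930} \approx -0.10519$)
$B = - \frac{9757}{34161}$ ($B = - \frac{68299}{239127} = \left(-68299\right) \frac{1}{239127} = - \frac{9757}{34161} \approx -0.28562$)
$E = - \frac{1304423756111809}{3337802199905730}$ ($E = - \frac{9757}{34161} - \frac{10277422359}{97707976930} = - \frac{1304423756111809}{3337802199905730} \approx -0.3908$)
$- 345 \left(1026 + 385\right) + E = - 345 \left(1026 + 385\right) - \frac{1304423756111809}{3337802199905730} = \left(-345\right) 1411 - \frac{1304423756111809}{3337802199905730} = -486795 - \frac{1304423756111809}{3337802199905730} = - \frac{1624826726326865947159}{3337802199905730}$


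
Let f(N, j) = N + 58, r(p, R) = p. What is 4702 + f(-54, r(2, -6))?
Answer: 4706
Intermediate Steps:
f(N, j) = 58 + N
4702 + f(-54, r(2, -6)) = 4702 + (58 - 54) = 4702 + 4 = 4706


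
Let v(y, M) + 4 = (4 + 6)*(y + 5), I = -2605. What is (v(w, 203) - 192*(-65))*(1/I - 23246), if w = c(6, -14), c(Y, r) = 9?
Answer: -763972363896/2605 ≈ -2.9327e+8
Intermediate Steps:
w = 9
v(y, M) = 46 + 10*y (v(y, M) = -4 + (4 + 6)*(y + 5) = -4 + 10*(5 + y) = -4 + (50 + 10*y) = 46 + 10*y)
(v(w, 203) - 192*(-65))*(1/I - 23246) = ((46 + 10*9) - 192*(-65))*(1/(-2605) - 23246) = ((46 + 90) + 12480)*(-1/2605 - 23246) = (136 + 12480)*(-60555831/2605) = 12616*(-60555831/2605) = -763972363896/2605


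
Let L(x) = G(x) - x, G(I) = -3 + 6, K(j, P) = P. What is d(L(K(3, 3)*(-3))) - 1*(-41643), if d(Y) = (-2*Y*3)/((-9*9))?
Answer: 374795/9 ≈ 41644.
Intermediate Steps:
G(I) = 3
L(x) = 3 - x
d(Y) = 2*Y/27 (d(Y) = -6*Y/(-81) = -6*Y*(-1/81) = 2*Y/27)
d(L(K(3, 3)*(-3))) - 1*(-41643) = 2*(3 - 3*(-3))/27 - 1*(-41643) = 2*(3 - 1*(-9))/27 + 41643 = 2*(3 + 9)/27 + 41643 = (2/27)*12 + 41643 = 8/9 + 41643 = 374795/9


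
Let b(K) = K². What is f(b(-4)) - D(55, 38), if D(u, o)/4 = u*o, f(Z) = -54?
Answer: -8414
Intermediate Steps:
D(u, o) = 4*o*u (D(u, o) = 4*(u*o) = 4*(o*u) = 4*o*u)
f(b(-4)) - D(55, 38) = -54 - 4*38*55 = -54 - 1*8360 = -54 - 8360 = -8414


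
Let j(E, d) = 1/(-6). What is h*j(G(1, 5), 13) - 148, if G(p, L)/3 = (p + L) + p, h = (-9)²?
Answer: -323/2 ≈ -161.50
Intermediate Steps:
h = 81
G(p, L) = 3*L + 6*p (G(p, L) = 3*((p + L) + p) = 3*((L + p) + p) = 3*(L + 2*p) = 3*L + 6*p)
j(E, d) = -⅙
h*j(G(1, 5), 13) - 148 = 81*(-⅙) - 148 = -27/2 - 148 = -323/2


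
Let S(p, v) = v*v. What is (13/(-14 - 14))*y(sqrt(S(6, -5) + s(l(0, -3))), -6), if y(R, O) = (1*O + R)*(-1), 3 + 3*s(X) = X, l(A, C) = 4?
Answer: -39/14 + 13*sqrt(57)/42 ≈ -0.44886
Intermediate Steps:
s(X) = -1 + X/3
S(p, v) = v**2
y(R, O) = -O - R (y(R, O) = (O + R)*(-1) = -O - R)
(13/(-14 - 14))*y(sqrt(S(6, -5) + s(l(0, -3))), -6) = (13/(-14 - 14))*(-1*(-6) - sqrt((-5)**2 + (-1 + (1/3)*4))) = (13/(-28))*(6 - sqrt(25 + (-1 + 4/3))) = (13*(-1/28))*(6 - sqrt(25 + 1/3)) = -13*(6 - sqrt(76/3))/28 = -13*(6 - 2*sqrt(57)/3)/28 = -39/14 + 13*sqrt(57)/42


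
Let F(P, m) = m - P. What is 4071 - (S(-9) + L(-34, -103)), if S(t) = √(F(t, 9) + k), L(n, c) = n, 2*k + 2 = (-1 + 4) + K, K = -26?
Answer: 4105 - √22/2 ≈ 4102.7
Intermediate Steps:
k = -25/2 (k = -1 + ((-1 + 4) - 26)/2 = -1 + (3 - 26)/2 = -1 + (½)*(-23) = -1 - 23/2 = -25/2 ≈ -12.500)
S(t) = √(-7/2 - t) (S(t) = √((9 - t) - 25/2) = √(-7/2 - t))
4071 - (S(-9) + L(-34, -103)) = 4071 - (√(-14 - 4*(-9))/2 - 34) = 4071 - (√(-14 + 36)/2 - 34) = 4071 - (√22/2 - 34) = 4071 - (-34 + √22/2) = 4071 + (34 - √22/2) = 4105 - √22/2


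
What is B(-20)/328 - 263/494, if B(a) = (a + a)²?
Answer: 88017/20254 ≈ 4.3457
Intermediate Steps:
B(a) = 4*a² (B(a) = (2*a)² = 4*a²)
B(-20)/328 - 263/494 = (4*(-20)²)/328 - 263/494 = (4*400)*(1/328) - 263*1/494 = 1600*(1/328) - 263/494 = 200/41 - 263/494 = 88017/20254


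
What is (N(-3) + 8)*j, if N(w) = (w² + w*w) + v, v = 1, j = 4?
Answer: 108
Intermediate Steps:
N(w) = 1 + 2*w² (N(w) = (w² + w*w) + 1 = (w² + w²) + 1 = 2*w² + 1 = 1 + 2*w²)
(N(-3) + 8)*j = ((1 + 2*(-3)²) + 8)*4 = ((1 + 2*9) + 8)*4 = ((1 + 18) + 8)*4 = (19 + 8)*4 = 27*4 = 108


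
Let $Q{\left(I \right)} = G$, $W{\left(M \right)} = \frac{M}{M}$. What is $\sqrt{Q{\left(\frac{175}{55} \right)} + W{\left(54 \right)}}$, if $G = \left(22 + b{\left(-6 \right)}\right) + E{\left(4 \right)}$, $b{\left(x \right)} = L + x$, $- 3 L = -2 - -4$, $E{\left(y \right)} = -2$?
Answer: $\frac{\sqrt{129}}{3} \approx 3.7859$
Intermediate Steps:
$L = - \frac{2}{3}$ ($L = - \frac{-2 - -4}{3} = - \frac{-2 + 4}{3} = \left(- \frac{1}{3}\right) 2 = - \frac{2}{3} \approx -0.66667$)
$b{\left(x \right)} = - \frac{2}{3} + x$
$W{\left(M \right)} = 1$
$G = \frac{40}{3}$ ($G = \left(22 - \frac{20}{3}\right) - 2 = \frac{46}{3} - 2 = \frac{40}{3} \approx 13.333$)
$Q{\left(I \right)} = \frac{40}{3}$
$\sqrt{Q{\left(\frac{175}{55} \right)} + W{\left(54 \right)}} = \sqrt{\frac{40}{3} + 1} = \sqrt{\frac{43}{3}} = \frac{\sqrt{129}}{3}$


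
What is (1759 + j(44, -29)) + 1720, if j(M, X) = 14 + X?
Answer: 3464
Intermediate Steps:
(1759 + j(44, -29)) + 1720 = (1759 + (14 - 29)) + 1720 = (1759 - 15) + 1720 = 1744 + 1720 = 3464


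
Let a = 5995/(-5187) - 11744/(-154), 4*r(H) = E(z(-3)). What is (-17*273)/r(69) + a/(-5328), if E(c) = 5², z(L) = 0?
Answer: -5643557486719/7599992400 ≈ -742.57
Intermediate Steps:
E(c) = 25
r(H) = 25/4 (r(H) = (¼)*25 = 25/4)
a = 4285207/57057 (a = 5995*(-1/5187) - 11744*(-1/154) = -5995/5187 + 5872/77 = 4285207/57057 ≈ 75.104)
(-17*273)/r(69) + a/(-5328) = (-17*273)/(25/4) + (4285207/57057)/(-5328) = -4641*4/25 + (4285207/57057)*(-1/5328) = -18564/25 - 4285207/303999696 = -5643557486719/7599992400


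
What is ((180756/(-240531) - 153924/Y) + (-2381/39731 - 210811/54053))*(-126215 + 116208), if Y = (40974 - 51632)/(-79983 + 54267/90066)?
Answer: 159215432242165484589996519132951/13773821362297651165309 ≈ 1.1559e+10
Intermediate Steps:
Y = 319974476/2401231537 (Y = -10658/(-79983 + 54267*(1/90066)) = -10658/(-79983 + 18089/30022) = -10658/(-2401231537/30022) = -10658*(-30022/2401231537) = 319974476/2401231537 ≈ 0.13325)
((180756/(-240531) - 153924/Y) + (-2381/39731 - 210811/54053))*(-126215 + 116208) = ((180756/(-240531) - 153924/319974476/2401231537) + (-2381/39731 - 210811/54053))*(-126215 + 116208) = ((180756*(-1/240531) - 153924*2401231537/319974476) + (-2381*1/39731 - 210811*1/54053))*(-10007) = ((-60252/80177 - 92401790775297/79993619) + (-2381/39731 - 210811/54053))*(-10007) = (-7408503198766519557/6413648390563 - 8504432034/2147579743)*(-10007) = -15910405940058507503747028993/13773821362297651165309*(-10007) = 159215432242165484589996519132951/13773821362297651165309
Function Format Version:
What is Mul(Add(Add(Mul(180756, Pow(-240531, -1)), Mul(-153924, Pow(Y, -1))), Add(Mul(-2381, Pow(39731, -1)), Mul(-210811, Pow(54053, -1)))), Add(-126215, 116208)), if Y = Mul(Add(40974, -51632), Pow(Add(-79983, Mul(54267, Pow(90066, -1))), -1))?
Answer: Rational(159215432242165484589996519132951, 13773821362297651165309) ≈ 1.1559e+10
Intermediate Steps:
Y = Rational(319974476, 2401231537) (Y = Mul(-10658, Pow(Add(-79983, Mul(54267, Rational(1, 90066))), -1)) = Mul(-10658, Pow(Add(-79983, Rational(18089, 30022)), -1)) = Mul(-10658, Pow(Rational(-2401231537, 30022), -1)) = Mul(-10658, Rational(-30022, 2401231537)) = Rational(319974476, 2401231537) ≈ 0.13325)
Mul(Add(Add(Mul(180756, Pow(-240531, -1)), Mul(-153924, Pow(Y, -1))), Add(Mul(-2381, Pow(39731, -1)), Mul(-210811, Pow(54053, -1)))), Add(-126215, 116208)) = Mul(Add(Add(Mul(180756, Pow(-240531, -1)), Mul(-153924, Pow(Rational(319974476, 2401231537), -1))), Add(Mul(-2381, Pow(39731, -1)), Mul(-210811, Pow(54053, -1)))), Add(-126215, 116208)) = Mul(Add(Add(Mul(180756, Rational(-1, 240531)), Mul(-153924, Rational(2401231537, 319974476))), Add(Mul(-2381, Rational(1, 39731)), Mul(-210811, Rational(1, 54053)))), -10007) = Mul(Add(Add(Rational(-60252, 80177), Rational(-92401790775297, 79993619)), Add(Rational(-2381, 39731), Rational(-210811, 54053))), -10007) = Mul(Add(Rational(-7408503198766519557, 6413648390563), Rational(-8504432034, 2147579743)), -10007) = Mul(Rational(-15910405940058507503747028993, 13773821362297651165309), -10007) = Rational(159215432242165484589996519132951, 13773821362297651165309)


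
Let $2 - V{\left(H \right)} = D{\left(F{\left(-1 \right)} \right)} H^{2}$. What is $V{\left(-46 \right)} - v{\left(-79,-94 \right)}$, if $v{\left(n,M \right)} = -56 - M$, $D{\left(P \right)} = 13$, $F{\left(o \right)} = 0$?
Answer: $-27544$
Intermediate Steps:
$V{\left(H \right)} = 2 - 13 H^{2}$
$V{\left(-46 \right)} - v{\left(-79,-94 \right)} = \left(2 - 13 \left(-46\right)^{2}\right) - \left(-56 - -94\right) = \left(2 - 27508\right) - \left(-56 + 94\right) = \left(2 - 27508\right) - 38 = -27506 - 38 = -27544$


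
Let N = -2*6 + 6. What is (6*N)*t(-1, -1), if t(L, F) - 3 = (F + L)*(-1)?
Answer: -180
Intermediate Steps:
N = -6 (N = -12 + 6 = -6)
t(L, F) = 3 - F - L (t(L, F) = 3 + (F + L)*(-1) = 3 + (-F - L) = 3 - F - L)
(6*N)*t(-1, -1) = (6*(-6))*(3 - 1*(-1) - 1*(-1)) = -36*(3 + 1 + 1) = -36*5 = -180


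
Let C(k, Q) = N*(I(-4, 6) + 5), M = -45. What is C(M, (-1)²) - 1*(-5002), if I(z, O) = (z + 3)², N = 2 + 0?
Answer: 5014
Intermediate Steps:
N = 2
I(z, O) = (3 + z)²
C(k, Q) = 12 (C(k, Q) = 2*((3 - 4)² + 5) = 2*((-1)² + 5) = 2*(1 + 5) = 2*6 = 12)
C(M, (-1)²) - 1*(-5002) = 12 - 1*(-5002) = 12 + 5002 = 5014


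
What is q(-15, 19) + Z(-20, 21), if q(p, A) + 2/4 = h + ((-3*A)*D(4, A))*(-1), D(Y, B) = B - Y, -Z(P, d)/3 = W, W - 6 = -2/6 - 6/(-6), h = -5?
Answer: 1659/2 ≈ 829.50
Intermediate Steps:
W = 20/3 (W = 6 + (-2/6 - 6/(-6)) = 6 + (-2*⅙ - 6*(-⅙)) = 6 + (-⅓ + 1) = 6 + ⅔ = 20/3 ≈ 6.6667)
Z(P, d) = -20 (Z(P, d) = -3*20/3 = -20)
q(p, A) = -11/2 + 3*A*(-4 + A) (q(p, A) = -½ + (-5 + ((-3*A)*(A - 1*4))*(-1)) = -½ + (-5 + ((-3*A)*(A - 4))*(-1)) = -½ + (-5 + ((-3*A)*(-4 + A))*(-1)) = -½ + (-5 - 3*A*(-4 + A)*(-1)) = -½ + (-5 + 3*A*(-4 + A)) = -11/2 + 3*A*(-4 + A))
q(-15, 19) + Z(-20, 21) = (-11/2 + 3*19*(-4 + 19)) - 20 = (-11/2 + 3*19*15) - 20 = (-11/2 + 855) - 20 = 1699/2 - 20 = 1659/2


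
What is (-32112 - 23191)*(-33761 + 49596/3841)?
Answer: 7168729075715/3841 ≈ 1.8664e+9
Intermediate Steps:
(-32112 - 23191)*(-33761 + 49596/3841) = -55303*(-33761 + 49596*(1/3841)) = -55303*(-33761 + 49596/3841) = -55303*(-129626405/3841) = 7168729075715/3841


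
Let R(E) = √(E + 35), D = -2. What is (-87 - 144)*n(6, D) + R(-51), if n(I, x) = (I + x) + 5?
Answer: -2079 + 4*I ≈ -2079.0 + 4.0*I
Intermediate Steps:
n(I, x) = 5 + I + x
R(E) = √(35 + E)
(-87 - 144)*n(6, D) + R(-51) = (-87 - 144)*(5 + 6 - 2) + √(35 - 51) = -231*9 + √(-16) = -2079 + 4*I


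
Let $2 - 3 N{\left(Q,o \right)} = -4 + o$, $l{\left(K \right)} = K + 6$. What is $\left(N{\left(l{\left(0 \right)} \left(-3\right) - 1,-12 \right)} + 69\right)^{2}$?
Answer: $5625$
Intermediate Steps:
$l{\left(K \right)} = 6 + K$
$N{\left(Q,o \right)} = 2 - \frac{o}{3}$ ($N{\left(Q,o \right)} = \frac{2}{3} - \frac{-4 + o}{3} = \frac{2}{3} - \left(- \frac{4}{3} + \frac{o}{3}\right) = 2 - \frac{o}{3}$)
$\left(N{\left(l{\left(0 \right)} \left(-3\right) - 1,-12 \right)} + 69\right)^{2} = \left(\left(2 - -4\right) + 69\right)^{2} = \left(\left(2 + 4\right) + 69\right)^{2} = \left(6 + 69\right)^{2} = 75^{2} = 5625$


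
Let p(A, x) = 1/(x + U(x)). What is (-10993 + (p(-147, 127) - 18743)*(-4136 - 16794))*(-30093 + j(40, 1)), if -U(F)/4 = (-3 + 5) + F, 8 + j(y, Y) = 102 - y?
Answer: -4583859473540757/389 ≈ -1.1784e+13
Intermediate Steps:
j(y, Y) = 94 - y (j(y, Y) = -8 + (102 - y) = 94 - y)
U(F) = -8 - 4*F (U(F) = -4*((-3 + 5) + F) = -4*(2 + F) = -8 - 4*F)
p(A, x) = 1/(-8 - 3*x) (p(A, x) = 1/(x + (-8 - 4*x)) = 1/(-8 - 3*x))
(-10993 + (p(-147, 127) - 18743)*(-4136 - 16794))*(-30093 + j(40, 1)) = (-10993 + (-1/(8 + 3*127) - 18743)*(-4136 - 16794))*(-30093 + (94 - 1*40)) = (-10993 + (-1/(8 + 381) - 18743)*(-20930))*(-30093 + (94 - 40)) = (-10993 + (-1/389 - 18743)*(-20930))*(-30093 + 54) = (-10993 + (-1*1/389 - 18743)*(-20930))*(-30039) = (-10993 + (-1/389 - 18743)*(-20930))*(-30039) = (-10993 - 7291028/389*(-20930))*(-30039) = (-10993 + 152601216040/389)*(-30039) = (152596939763/389)*(-30039) = -4583859473540757/389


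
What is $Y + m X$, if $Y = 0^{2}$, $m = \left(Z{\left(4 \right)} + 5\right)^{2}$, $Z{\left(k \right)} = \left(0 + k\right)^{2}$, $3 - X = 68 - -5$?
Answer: $-30870$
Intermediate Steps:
$X = -70$ ($X = 3 - \left(68 - -5\right) = 3 - \left(68 + 5\right) = 3 - 73 = -70$)
$Z{\left(k \right)} = k^{2}$
$m = 441$ ($m = \left(4^{2} + 5\right)^{2} = \left(16 + 5\right)^{2} = 21^{2} = 441$)
$Y = 0$
$Y + m X = 0 + 441 \left(-70\right) = 0 - 30870 = -30870$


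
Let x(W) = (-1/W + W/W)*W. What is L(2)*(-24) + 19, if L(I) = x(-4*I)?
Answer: 235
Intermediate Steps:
x(W) = W*(1 - 1/W) (x(W) = (-1/W + 1)*W = (1 - 1/W)*W = W*(1 - 1/W))
L(I) = -1 - 4*I
L(2)*(-24) + 19 = (-1 - 4*2)*(-24) + 19 = (-1 - 8)*(-24) + 19 = -9*(-24) + 19 = 216 + 19 = 235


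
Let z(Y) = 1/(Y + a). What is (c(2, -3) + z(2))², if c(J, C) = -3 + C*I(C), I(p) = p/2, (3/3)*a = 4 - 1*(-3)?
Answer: 841/324 ≈ 2.5957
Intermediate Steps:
a = 7 (a = 4 - 1*(-3) = 4 + 3 = 7)
I(p) = p/2 (I(p) = p*(½) = p/2)
c(J, C) = -3 + C²/2 (c(J, C) = -3 + C*(C/2) = -3 + C²/2)
z(Y) = 1/(7 + Y) (z(Y) = 1/(Y + 7) = 1/(7 + Y))
(c(2, -3) + z(2))² = ((-3 + (½)*(-3)²) + 1/(7 + 2))² = ((-3 + (½)*9) + 1/9)² = ((-3 + 9/2) + ⅑)² = (3/2 + ⅑)² = (29/18)² = 841/324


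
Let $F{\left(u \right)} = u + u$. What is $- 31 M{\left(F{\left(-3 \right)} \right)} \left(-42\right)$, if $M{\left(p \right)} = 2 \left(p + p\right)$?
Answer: $-31248$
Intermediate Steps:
$F{\left(u \right)} = 2 u$
$M{\left(p \right)} = 4 p$ ($M{\left(p \right)} = 2 \cdot 2 p = 4 p$)
$- 31 M{\left(F{\left(-3 \right)} \right)} \left(-42\right) = - 31 \cdot 4 \cdot 2 \left(-3\right) \left(-42\right) = - 31 \cdot 4 \left(-6\right) \left(-42\right) = \left(-31\right) \left(-24\right) \left(-42\right) = 744 \left(-42\right) = -31248$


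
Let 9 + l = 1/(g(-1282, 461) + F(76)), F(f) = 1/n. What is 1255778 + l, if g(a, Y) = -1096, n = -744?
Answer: 1023985436081/815425 ≈ 1.2558e+6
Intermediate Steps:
F(f) = -1/744 (F(f) = 1/(-744) = -1/744)
l = -7339569/815425 (l = -9 + 1/(-1096 - 1/744) = -9 + 1/(-815425/744) = -9 - 744/815425 = -7339569/815425 ≈ -9.0009)
1255778 + l = 1255778 - 7339569/815425 = 1023985436081/815425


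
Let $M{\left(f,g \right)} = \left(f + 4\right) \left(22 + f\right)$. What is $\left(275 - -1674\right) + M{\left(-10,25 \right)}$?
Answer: $1877$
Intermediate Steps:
$M{\left(f,g \right)} = \left(4 + f\right) \left(22 + f\right)$
$\left(275 - -1674\right) + M{\left(-10,25 \right)} = \left(275 - -1674\right) + \left(88 + \left(-10\right)^{2} + 26 \left(-10\right)\right) = \left(275 + 1674\right) + \left(88 + 100 - 260\right) = 1949 - 72 = 1877$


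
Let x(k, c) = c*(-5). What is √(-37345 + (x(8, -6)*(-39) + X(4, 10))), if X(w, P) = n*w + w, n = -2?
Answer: I*√38519 ≈ 196.26*I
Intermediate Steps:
X(w, P) = -w (X(w, P) = -2*w + w = -w)
x(k, c) = -5*c
√(-37345 + (x(8, -6)*(-39) + X(4, 10))) = √(-37345 + (-5*(-6)*(-39) - 1*4)) = √(-37345 + (30*(-39) - 4)) = √(-37345 + (-1170 - 4)) = √(-37345 - 1174) = √(-38519) = I*√38519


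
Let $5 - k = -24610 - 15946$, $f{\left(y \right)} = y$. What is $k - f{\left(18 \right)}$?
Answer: $40543$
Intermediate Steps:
$k = 40561$ ($k = 5 - \left(-24610 - 15946\right) = 5 - -40556 = 5 + 40556 = 40561$)
$k - f{\left(18 \right)} = 40561 - 18 = 40543$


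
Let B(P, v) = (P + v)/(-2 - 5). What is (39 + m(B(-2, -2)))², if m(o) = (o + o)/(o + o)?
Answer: 1600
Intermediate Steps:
B(P, v) = -P/7 - v/7 (B(P, v) = (P + v)/(-7) = (P + v)*(-⅐) = -P/7 - v/7)
m(o) = 1 (m(o) = (2*o)/((2*o)) = (2*o)*(1/(2*o)) = 1)
(39 + m(B(-2, -2)))² = (39 + 1)² = 40² = 1600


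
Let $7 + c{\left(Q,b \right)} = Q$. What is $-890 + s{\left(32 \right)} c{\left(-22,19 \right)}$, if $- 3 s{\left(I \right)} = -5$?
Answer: $- \frac{2815}{3} \approx -938.33$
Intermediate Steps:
$s{\left(I \right)} = \frac{5}{3}$ ($s{\left(I \right)} = \left(- \frac{1}{3}\right) \left(-5\right) = \frac{5}{3}$)
$c{\left(Q,b \right)} = -7 + Q$
$-890 + s{\left(32 \right)} c{\left(-22,19 \right)} = -890 + \frac{5 \left(-7 - 22\right)}{3} = -890 + \frac{5}{3} \left(-29\right) = -890 - \frac{145}{3} = - \frac{2815}{3}$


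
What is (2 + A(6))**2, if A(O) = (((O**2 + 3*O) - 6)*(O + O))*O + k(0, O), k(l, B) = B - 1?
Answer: 11992369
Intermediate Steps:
k(l, B) = -1 + B
A(O) = -1 + O + 2*O**2*(-6 + O**2 + 3*O) (A(O) = (((O**2 + 3*O) - 6)*(O + O))*O + (-1 + O) = ((-6 + O**2 + 3*O)*(2*O))*O + (-1 + O) = (2*O*(-6 + O**2 + 3*O))*O + (-1 + O) = 2*O**2*(-6 + O**2 + 3*O) + (-1 + O) = -1 + O + 2*O**2*(-6 + O**2 + 3*O))
(2 + A(6))**2 = (2 + (-1 + 6 - 12*6**2 + 2*6**4 + 6*6**3))**2 = (2 + (-1 + 6 - 12*36 + 2*1296 + 6*216))**2 = (2 + (-1 + 6 - 432 + 2592 + 1296))**2 = (2 + 3461)**2 = 3463**2 = 11992369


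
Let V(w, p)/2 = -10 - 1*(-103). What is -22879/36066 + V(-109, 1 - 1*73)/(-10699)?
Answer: -251490697/385870134 ≈ -0.65175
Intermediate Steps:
V(w, p) = 186 (V(w, p) = 2*(-10 - 1*(-103)) = 2*(-10 + 103) = 2*93 = 186)
-22879/36066 + V(-109, 1 - 1*73)/(-10699) = -22879/36066 + 186/(-10699) = -22879*1/36066 + 186*(-1/10699) = -22879/36066 - 186/10699 = -251490697/385870134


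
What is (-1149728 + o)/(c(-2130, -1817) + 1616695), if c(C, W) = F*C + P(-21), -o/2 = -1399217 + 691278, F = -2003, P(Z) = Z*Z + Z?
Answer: 53230/1176701 ≈ 0.045237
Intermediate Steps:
P(Z) = Z + Z² (P(Z) = Z² + Z = Z + Z²)
o = 1415878 (o = -2*(-1399217 + 691278) = -2*(-707939) = 1415878)
c(C, W) = 420 - 2003*C (c(C, W) = -2003*C - 21*(1 - 21) = -2003*C - 21*(-20) = -2003*C + 420 = 420 - 2003*C)
(-1149728 + o)/(c(-2130, -1817) + 1616695) = (-1149728 + 1415878)/((420 - 2003*(-2130)) + 1616695) = 266150/((420 + 4266390) + 1616695) = 266150/(4266810 + 1616695) = 266150/5883505 = 266150*(1/5883505) = 53230/1176701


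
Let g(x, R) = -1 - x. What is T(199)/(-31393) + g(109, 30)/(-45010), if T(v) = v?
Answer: -550376/141299893 ≈ -0.0038951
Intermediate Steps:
T(199)/(-31393) + g(109, 30)/(-45010) = 199/(-31393) + (-1 - 1*109)/(-45010) = 199*(-1/31393) + (-1 - 109)*(-1/45010) = -199/31393 - 110*(-1/45010) = -199/31393 + 11/4501 = -550376/141299893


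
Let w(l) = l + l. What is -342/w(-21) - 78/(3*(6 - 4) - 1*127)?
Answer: 7443/847 ≈ 8.7875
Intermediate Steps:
w(l) = 2*l
-342/w(-21) - 78/(3*(6 - 4) - 1*127) = -342/(2*(-21)) - 78/(3*(6 - 4) - 1*127) = -342/(-42) - 78/(3*2 - 127) = -342*(-1/42) - 78/(6 - 127) = 57/7 - 78/(-121) = 57/7 - 78*(-1/121) = 57/7 + 78/121 = 7443/847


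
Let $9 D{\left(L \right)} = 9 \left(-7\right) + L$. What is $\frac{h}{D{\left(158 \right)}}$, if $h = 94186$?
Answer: $\frac{847674}{95} \approx 8922.9$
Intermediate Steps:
$D{\left(L \right)} = -7 + \frac{L}{9}$ ($D{\left(L \right)} = \frac{9 \left(-7\right) + L}{9} = \frac{-63 + L}{9} = -7 + \frac{L}{9}$)
$\frac{h}{D{\left(158 \right)}} = \frac{94186}{-7 + \frac{1}{9} \cdot 158} = \frac{94186}{-7 + \frac{158}{9}} = \frac{94186}{\frac{95}{9}} = 94186 \cdot \frac{9}{95} = \frac{847674}{95}$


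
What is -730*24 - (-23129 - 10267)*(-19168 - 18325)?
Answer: -1252133748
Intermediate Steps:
-730*24 - (-23129 - 10267)*(-19168 - 18325) = -17520 - (-33396)*(-37493) = -17520 - 1*1252116228 = -17520 - 1252116228 = -1252133748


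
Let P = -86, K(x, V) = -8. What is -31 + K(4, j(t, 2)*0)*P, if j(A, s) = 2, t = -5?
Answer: 657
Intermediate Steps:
-31 + K(4, j(t, 2)*0)*P = -31 - 8*(-86) = -31 + 688 = 657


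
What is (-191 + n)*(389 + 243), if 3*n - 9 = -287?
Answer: -537832/3 ≈ -1.7928e+5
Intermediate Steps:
n = -278/3 (n = 3 + (⅓)*(-287) = 3 - 287/3 = -278/3 ≈ -92.667)
(-191 + n)*(389 + 243) = (-191 - 278/3)*(389 + 243) = -851/3*632 = -537832/3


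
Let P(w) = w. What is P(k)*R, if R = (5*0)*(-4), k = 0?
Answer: 0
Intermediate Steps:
R = 0 (R = 0*(-4) = 0)
P(k)*R = 0*0 = 0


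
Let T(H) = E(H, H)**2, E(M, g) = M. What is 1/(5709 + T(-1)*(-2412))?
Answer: 1/3297 ≈ 0.00030331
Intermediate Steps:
T(H) = H**2
1/(5709 + T(-1)*(-2412)) = 1/(5709 + (-1)**2*(-2412)) = 1/(5709 + 1*(-2412)) = 1/(5709 - 2412) = 1/3297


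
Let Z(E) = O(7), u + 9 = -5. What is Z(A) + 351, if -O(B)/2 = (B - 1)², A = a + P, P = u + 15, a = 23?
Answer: 279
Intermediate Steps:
u = -14 (u = -9 - 5 = -14)
P = 1 (P = -14 + 15 = 1)
A = 24 (A = 23 + 1 = 24)
O(B) = -2*(-1 + B)² (O(B) = -2*(B - 1)² = -2*(-1 + B)²)
Z(E) = -72 (Z(E) = -2*(-1 + 7)² = -2*6² = -2*36 = -72)
Z(A) + 351 = -72 + 351 = 279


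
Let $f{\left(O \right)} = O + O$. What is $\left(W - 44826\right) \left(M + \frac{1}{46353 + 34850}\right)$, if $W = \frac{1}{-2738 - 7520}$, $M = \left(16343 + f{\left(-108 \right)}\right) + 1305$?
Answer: $- \frac{650896557040870973}{832980374} \approx -7.8141 \cdot 10^{8}$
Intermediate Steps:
$f{\left(O \right)} = 2 O$
$M = 17432$ ($M = \left(16343 + 2 \left(-108\right)\right) + 1305 = \left(16343 - 216\right) + 1305 = 16127 + 1305 = 17432$)
$W = - \frac{1}{10258}$ ($W = \frac{1}{-10258} = - \frac{1}{10258} \approx -9.7485 \cdot 10^{-5}$)
$\left(W - 44826\right) \left(M + \frac{1}{46353 + 34850}\right) = \left(- \frac{1}{10258} - 44826\right) \left(17432 + \frac{1}{46353 + 34850}\right) = - \frac{459825109 \left(17432 + \frac{1}{81203}\right)}{10258} = \left(- \frac{459825109}{10258}\right) \frac{1415530697}{81203} = - \frac{650896557040870973}{832980374}$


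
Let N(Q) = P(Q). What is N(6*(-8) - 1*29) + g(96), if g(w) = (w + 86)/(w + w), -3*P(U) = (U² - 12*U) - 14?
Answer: -72919/32 ≈ -2278.7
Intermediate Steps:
P(U) = 14/3 + 4*U - U²/3 (P(U) = -((U² - 12*U) - 14)/3 = -(-14 + U² - 12*U)/3 = 14/3 + 4*U - U²/3)
g(w) = (86 + w)/(2*w) (g(w) = (86 + w)/((2*w)) = (86 + w)*(1/(2*w)) = (86 + w)/(2*w))
N(Q) = 14/3 + 4*Q - Q²/3
N(6*(-8) - 1*29) + g(96) = (14/3 + 4*(6*(-8) - 1*29) - (6*(-8) - 1*29)²/3) + (½)*(86 + 96)/96 = (14/3 + 4*(-48 - 29) - (-48 - 29)²/3) + (½)*(1/96)*182 = (14/3 + 4*(-77) - ⅓*(-77)²) + 91/96 = (14/3 - 308 - ⅓*5929) + 91/96 = (14/3 - 308 - 5929/3) + 91/96 = -6839/3 + 91/96 = -72919/32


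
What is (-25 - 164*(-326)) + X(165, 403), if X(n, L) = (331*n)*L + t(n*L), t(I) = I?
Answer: 22129779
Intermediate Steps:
X(n, L) = 332*L*n (X(n, L) = (331*n)*L + n*L = 331*L*n + L*n = 332*L*n)
(-25 - 164*(-326)) + X(165, 403) = (-25 - 164*(-326)) + 332*403*165 = (-25 + 53464) + 22076340 = 53439 + 22076340 = 22129779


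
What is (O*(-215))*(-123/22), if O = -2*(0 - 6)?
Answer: 158670/11 ≈ 14425.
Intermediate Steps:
O = 12 (O = -2*(-6) = 12)
(O*(-215))*(-123/22) = (12*(-215))*(-123/22) = -(-317340)/22 = -2580*(-123/22) = 158670/11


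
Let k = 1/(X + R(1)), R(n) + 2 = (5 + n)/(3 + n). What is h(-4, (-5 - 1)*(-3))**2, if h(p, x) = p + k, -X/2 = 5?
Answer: 7396/441 ≈ 16.771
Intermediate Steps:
X = -10 (X = -2*5 = -10)
R(n) = -2 + (5 + n)/(3 + n)
k = -2/21 (k = 1/(-10 + (-1 - 1*1)/(3 + 1)) = 1/(-10 + (-1 - 1)/4) = 1/(-10 + (1/4)*(-2)) = 1/(-10 - 1/2) = 1/(-21/2) = -2/21 ≈ -0.095238)
h(p, x) = -2/21 + p (h(p, x) = p - 2/21 = -2/21 + p)
h(-4, (-5 - 1)*(-3))**2 = (-2/21 - 4)**2 = (-86/21)**2 = 7396/441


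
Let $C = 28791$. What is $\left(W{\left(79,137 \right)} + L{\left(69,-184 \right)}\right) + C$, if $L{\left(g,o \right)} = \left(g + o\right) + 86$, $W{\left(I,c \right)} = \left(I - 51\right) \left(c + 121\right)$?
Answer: $35986$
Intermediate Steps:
$W{\left(I,c \right)} = \left(-51 + I\right) \left(121 + c\right)$
$L{\left(g,o \right)} = 86 + g + o$
$\left(W{\left(79,137 \right)} + L{\left(69,-184 \right)}\right) + C = \left(\left(-6171 - 6987 + 121 \cdot 79 + 79 \cdot 137\right) + \left(86 + 69 - 184\right)\right) + 28791 = \left(\left(-6171 - 6987 + 9559 + 10823\right) - 29\right) + 28791 = \left(7224 - 29\right) + 28791 = 7195 + 28791 = 35986$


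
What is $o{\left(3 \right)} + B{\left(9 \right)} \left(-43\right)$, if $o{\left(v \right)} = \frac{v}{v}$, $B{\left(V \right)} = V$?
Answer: $-386$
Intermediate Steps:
$o{\left(v \right)} = 1$
$o{\left(3 \right)} + B{\left(9 \right)} \left(-43\right) = 1 + 9 \left(-43\right) = 1 - 387 = -386$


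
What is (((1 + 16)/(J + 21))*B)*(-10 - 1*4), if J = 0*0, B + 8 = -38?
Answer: 1564/3 ≈ 521.33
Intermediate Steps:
B = -46 (B = -8 - 38 = -46)
J = 0
(((1 + 16)/(J + 21))*B)*(-10 - 1*4) = (((1 + 16)/(0 + 21))*(-46))*(-10 - 1*4) = ((17/21)*(-46))*(-10 - 4) = ((17*(1/21))*(-46))*(-14) = ((17/21)*(-46))*(-14) = -782/21*(-14) = 1564/3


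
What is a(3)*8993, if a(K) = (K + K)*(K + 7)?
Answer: 539580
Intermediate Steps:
a(K) = 2*K*(7 + K) (a(K) = (2*K)*(7 + K) = 2*K*(7 + K))
a(3)*8993 = (2*3*(7 + 3))*8993 = (2*3*10)*8993 = 60*8993 = 539580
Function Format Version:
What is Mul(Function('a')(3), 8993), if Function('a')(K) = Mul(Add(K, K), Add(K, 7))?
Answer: 539580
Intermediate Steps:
Function('a')(K) = Mul(2, K, Add(7, K)) (Function('a')(K) = Mul(Mul(2, K), Add(7, K)) = Mul(2, K, Add(7, K)))
Mul(Function('a')(3), 8993) = Mul(Mul(2, 3, Add(7, 3)), 8993) = Mul(Mul(2, 3, 10), 8993) = Mul(60, 8993) = 539580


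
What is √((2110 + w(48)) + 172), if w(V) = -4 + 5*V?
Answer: √2518 ≈ 50.180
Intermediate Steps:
√((2110 + w(48)) + 172) = √((2110 + (-4 + 5*48)) + 172) = √((2110 + (-4 + 240)) + 172) = √((2110 + 236) + 172) = √(2346 + 172) = √2518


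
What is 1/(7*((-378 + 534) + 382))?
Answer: 1/3766 ≈ 0.00026553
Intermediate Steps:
1/(7*((-378 + 534) + 382)) = 1/(7*(156 + 382)) = 1/(7*538) = 1/3766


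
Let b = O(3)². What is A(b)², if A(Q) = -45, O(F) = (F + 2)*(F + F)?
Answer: 2025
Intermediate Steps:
O(F) = 2*F*(2 + F) (O(F) = (2 + F)*(2*F) = 2*F*(2 + F))
b = 900 (b = (2*3*(2 + 3))² = (2*3*5)² = 30² = 900)
A(b)² = (-45)² = 2025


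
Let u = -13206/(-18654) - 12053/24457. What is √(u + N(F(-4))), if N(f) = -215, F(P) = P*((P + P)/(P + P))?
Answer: I*√1241799599974162295/76036813 ≈ 14.656*I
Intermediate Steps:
F(P) = P (F(P) = P*((2*P)/((2*P))) = P*((2*P)*(1/(2*P))) = P*1 = P)
u = 16357080/76036813 (u = -13206*(-1/18654) - 12053*1/24457 = 2201/3109 - 12053/24457 = 16357080/76036813 ≈ 0.21512)
√(u + N(F(-4))) = √(16357080/76036813 - 215) = √(-16331557715/76036813) = I*√1241799599974162295/76036813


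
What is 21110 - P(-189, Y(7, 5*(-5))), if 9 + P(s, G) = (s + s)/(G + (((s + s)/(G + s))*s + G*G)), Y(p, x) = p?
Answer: 13198673/625 ≈ 21118.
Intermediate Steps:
P(s, G) = -9 + 2*s/(G + G² + 2*s²/(G + s)) (P(s, G) = -9 + (s + s)/(G + (((s + s)/(G + s))*s + G*G)) = -9 + (2*s)/(G + (((2*s)/(G + s))*s + G²)) = -9 + (2*s)/(G + ((2*s/(G + s))*s + G²)) = -9 + (2*s)/(G + (2*s²/(G + s) + G²)) = -9 + (2*s)/(G + (G² + 2*s²/(G + s))) = -9 + (2*s)/(G + G² + 2*s²/(G + s)) = -9 + 2*s/(G + G² + 2*s²/(G + s)))
21110 - P(-189, Y(7, 5*(-5))) = 21110 - (-16*(-189)² - 9*7² - 9*7³ - 9*(-189)*7² - 7*7*(-189))/(7² + 7³ + 2*(-189)² + 7*(-189) - 189*7²) = 21110 - (-16*35721 - 9*49 - 9*343 - 9*(-189)*49 + 9261)/(49 + 343 + 2*35721 - 1323 - 189*49) = 21110 - (-571536 - 441 - 3087 + 83349 + 9261)/(49 + 343 + 71442 - 1323 - 9261) = 21110 - (-482454)/61250 = 21110 - 1*(-4923/625) = 21110 + 4923/625 = 13198673/625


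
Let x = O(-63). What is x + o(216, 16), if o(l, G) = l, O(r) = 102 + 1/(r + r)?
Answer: 40067/126 ≈ 317.99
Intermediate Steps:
O(r) = 102 + 1/(2*r)
x = 12851/126 (x = 102 + (1/2)/(-63) = 102 + (1/2)*(-1/63) = 102 - 1/126 = 12851/126 ≈ 101.99)
x + o(216, 16) = 12851/126 + 216 = 40067/126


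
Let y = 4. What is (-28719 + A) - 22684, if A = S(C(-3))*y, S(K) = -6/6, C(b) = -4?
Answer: -51407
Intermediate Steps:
S(K) = -1 (S(K) = -6*⅙ = -1)
A = -4 (A = -1*4 = -4)
(-28719 + A) - 22684 = (-28719 - 4) - 22684 = -28723 - 22684 = -51407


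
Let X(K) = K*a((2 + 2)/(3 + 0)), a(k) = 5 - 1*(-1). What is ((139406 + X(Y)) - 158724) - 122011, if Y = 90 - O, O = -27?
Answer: -140627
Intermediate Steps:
a(k) = 6 (a(k) = 5 + 1 = 6)
Y = 117 (Y = 90 - 1*(-27) = 90 + 27 = 117)
X(K) = 6*K (X(K) = K*6 = 6*K)
((139406 + X(Y)) - 158724) - 122011 = ((139406 + 6*117) - 158724) - 122011 = ((139406 + 702) - 158724) - 122011 = (140108 - 158724) - 122011 = -18616 - 122011 = -140627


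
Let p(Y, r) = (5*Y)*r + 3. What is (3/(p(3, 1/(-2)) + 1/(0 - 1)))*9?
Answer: -54/11 ≈ -4.9091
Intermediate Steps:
p(Y, r) = 3 + 5*Y*r (p(Y, r) = 5*Y*r + 3 = 3 + 5*Y*r)
(3/(p(3, 1/(-2)) + 1/(0 - 1)))*9 = (3/((3 + 5*3/(-2)) + 1/(0 - 1)))*9 = (3/((3 + 5*3*(-1/2)) + 1/(-1)))*9 = (3/((3 - 15/2) - 1))*9 = (3/(-9/2 - 1))*9 = (3/(-11/2))*9 = -2/11*3*9 = -6/11*9 = -54/11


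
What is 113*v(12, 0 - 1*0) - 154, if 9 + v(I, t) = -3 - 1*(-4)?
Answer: -1058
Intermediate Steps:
v(I, t) = -8 (v(I, t) = -9 + (-3 - 1*(-4)) = -9 + (-3 + 4) = -9 + 1 = -8)
113*v(12, 0 - 1*0) - 154 = 113*(-8) - 154 = -904 - 154 = -1058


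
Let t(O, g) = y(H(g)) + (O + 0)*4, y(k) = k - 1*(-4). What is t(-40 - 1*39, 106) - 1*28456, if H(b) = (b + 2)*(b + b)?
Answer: -5872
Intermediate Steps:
H(b) = 2*b*(2 + b) (H(b) = (2 + b)*(2*b) = 2*b*(2 + b))
y(k) = 4 + k (y(k) = k + 4 = 4 + k)
t(O, g) = 4 + 4*O + 2*g*(2 + g) (t(O, g) = (4 + 2*g*(2 + g)) + (O + 0)*4 = (4 + 2*g*(2 + g)) + O*4 = (4 + 2*g*(2 + g)) + 4*O = 4 + 4*O + 2*g*(2 + g))
t(-40 - 1*39, 106) - 1*28456 = (4 + 4*(-40 - 1*39) + 2*106*(2 + 106)) - 1*28456 = (4 + 4*(-40 - 39) + 2*106*108) - 28456 = (4 + 4*(-79) + 22896) - 28456 = (4 - 316 + 22896) - 28456 = 22584 - 28456 = -5872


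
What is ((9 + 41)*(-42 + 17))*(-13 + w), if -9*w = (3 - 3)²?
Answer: 16250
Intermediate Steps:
w = 0 (w = -(3 - 3)²/9 = -⅑*0² = -⅑*0 = 0)
((9 + 41)*(-42 + 17))*(-13 + w) = ((9 + 41)*(-42 + 17))*(-13 + 0) = (50*(-25))*(-13) = -1250*(-13) = 16250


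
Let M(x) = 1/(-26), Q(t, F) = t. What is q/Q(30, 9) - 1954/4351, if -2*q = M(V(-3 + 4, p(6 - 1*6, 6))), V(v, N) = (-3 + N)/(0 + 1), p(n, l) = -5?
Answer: -3043889/6787560 ≈ -0.44845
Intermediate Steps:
V(v, N) = -3 + N (V(v, N) = (-3 + N)/1 = (-3 + N)*1 = -3 + N)
M(x) = -1/26
q = 1/52 (q = -½*(-1/26) = 1/52 ≈ 0.019231)
q/Q(30, 9) - 1954/4351 = (1/52)/30 - 1954/4351 = (1/52)*(1/30) - 1954*1/4351 = 1/1560 - 1954/4351 = -3043889/6787560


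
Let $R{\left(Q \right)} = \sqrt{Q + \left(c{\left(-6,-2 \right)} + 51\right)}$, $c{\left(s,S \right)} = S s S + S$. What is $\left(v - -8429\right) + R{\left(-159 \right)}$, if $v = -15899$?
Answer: $-7470 + i \sqrt{134} \approx -7470.0 + 11.576 i$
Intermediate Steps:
$c{\left(s,S \right)} = S + s S^{2}$ ($c{\left(s,S \right)} = s S^{2} + S = S + s S^{2}$)
$R{\left(Q \right)} = \sqrt{25 + Q}$ ($R{\left(Q \right)} = \sqrt{Q + \left(- 2 \left(1 - -12\right) + 51\right)} = \sqrt{Q + \left(- 2 \left(1 + 12\right) + 51\right)} = \sqrt{Q + \left(\left(-2\right) 13 + 51\right)} = \sqrt{Q + \left(-26 + 51\right)} = \sqrt{Q + 25} = \sqrt{25 + Q}$)
$\left(v - -8429\right) + R{\left(-159 \right)} = \left(-15899 - -8429\right) + \sqrt{25 - 159} = \left(-15899 + 8429\right) + \sqrt{-134} = -7470 + i \sqrt{134}$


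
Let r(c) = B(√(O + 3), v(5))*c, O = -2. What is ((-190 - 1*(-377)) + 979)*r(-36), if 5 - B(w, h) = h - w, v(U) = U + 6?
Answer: 209880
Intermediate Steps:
v(U) = 6 + U
B(w, h) = 5 + w - h (B(w, h) = 5 - (h - w) = 5 + (w - h) = 5 + w - h)
r(c) = -5*c (r(c) = (5 + √(-2 + 3) - (6 + 5))*c = (5 + √1 - 1*11)*c = (5 + 1 - 11)*c = -5*c)
((-190 - 1*(-377)) + 979)*r(-36) = ((-190 - 1*(-377)) + 979)*(-5*(-36)) = ((-190 + 377) + 979)*180 = (187 + 979)*180 = 1166*180 = 209880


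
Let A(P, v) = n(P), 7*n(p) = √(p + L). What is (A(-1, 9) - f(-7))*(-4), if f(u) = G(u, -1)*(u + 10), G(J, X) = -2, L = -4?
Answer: -24 - 4*I*√5/7 ≈ -24.0 - 1.2778*I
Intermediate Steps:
n(p) = √(-4 + p)/7 (n(p) = √(p - 4)/7 = √(-4 + p)/7)
A(P, v) = √(-4 + P)/7
f(u) = -20 - 2*u (f(u) = -2*(u + 10) = -2*(10 + u) = -20 - 2*u)
(A(-1, 9) - f(-7))*(-4) = (√(-4 - 1)/7 - (-20 - 2*(-7)))*(-4) = (√(-5)/7 - (-20 + 14))*(-4) = ((I*√5)/7 - 1*(-6))*(-4) = (I*√5/7 + 6)*(-4) = (6 + I*√5/7)*(-4) = -24 - 4*I*√5/7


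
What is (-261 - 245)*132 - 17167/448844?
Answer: -29979205615/448844 ≈ -66792.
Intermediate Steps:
(-261 - 245)*132 - 17167/448844 = -506*132 - 17167*1/448844 = -66792 - 17167/448844 = -29979205615/448844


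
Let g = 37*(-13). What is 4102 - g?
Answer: 4583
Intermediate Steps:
g = -481
4102 - g = 4102 - 1*(-481) = 4102 + 481 = 4583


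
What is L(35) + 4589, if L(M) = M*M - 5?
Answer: 5809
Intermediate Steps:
L(M) = -5 + M² (L(M) = M² - 5 = -5 + M²)
L(35) + 4589 = (-5 + 35²) + 4589 = (-5 + 1225) + 4589 = 1220 + 4589 = 5809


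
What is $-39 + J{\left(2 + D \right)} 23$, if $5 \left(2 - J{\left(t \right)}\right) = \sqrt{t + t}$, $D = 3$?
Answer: $7 - \frac{23 \sqrt{10}}{5} \approx -7.5465$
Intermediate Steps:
$J{\left(t \right)} = 2 - \frac{\sqrt{2} \sqrt{t}}{5}$ ($J{\left(t \right)} = 2 - \frac{\sqrt{t + t}}{5} = 2 - \frac{\sqrt{2 t}}{5} = 2 - \frac{\sqrt{2} \sqrt{t}}{5}$)
$-39 + J{\left(2 + D \right)} 23 = -39 + \left(2 - \frac{\sqrt{2} \sqrt{2 + 3}}{5}\right) 23 = -39 + \left(2 - \frac{\sqrt{2} \sqrt{5}}{5}\right) 23 = -39 + \left(2 - \frac{\sqrt{10}}{5}\right) 23 = -39 + \left(46 - \frac{23 \sqrt{10}}{5}\right) = 7 - \frac{23 \sqrt{10}}{5}$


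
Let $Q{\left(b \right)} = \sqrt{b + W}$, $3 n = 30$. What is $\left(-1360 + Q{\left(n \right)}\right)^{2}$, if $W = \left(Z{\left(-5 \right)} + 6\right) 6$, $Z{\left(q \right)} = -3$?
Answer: $1849628 - 5440 \sqrt{7} \approx 1.8352 \cdot 10^{6}$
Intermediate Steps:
$n = 10$ ($n = \frac{1}{3} \cdot 30 = 10$)
$W = 18$ ($W = \left(-3 + 6\right) 6 = 3 \cdot 6 = 18$)
$Q{\left(b \right)} = \sqrt{18 + b}$ ($Q{\left(b \right)} = \sqrt{b + 18} = \sqrt{18 + b}$)
$\left(-1360 + Q{\left(n \right)}\right)^{2} = \left(-1360 + \sqrt{18 + 10}\right)^{2} = \left(-1360 + \sqrt{28}\right)^{2} = \left(-1360 + 2 \sqrt{7}\right)^{2}$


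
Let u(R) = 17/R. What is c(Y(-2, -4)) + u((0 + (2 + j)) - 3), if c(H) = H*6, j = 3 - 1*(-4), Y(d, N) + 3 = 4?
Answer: 53/6 ≈ 8.8333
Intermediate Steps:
Y(d, N) = 1 (Y(d, N) = -3 + 4 = 1)
j = 7 (j = 3 + 4 = 7)
c(H) = 6*H
c(Y(-2, -4)) + u((0 + (2 + j)) - 3) = 6*1 + 17/((0 + (2 + 7)) - 3) = 6 + 17/((0 + 9) - 3) = 6 + 17/(9 - 3) = 6 + 17/6 = 53/6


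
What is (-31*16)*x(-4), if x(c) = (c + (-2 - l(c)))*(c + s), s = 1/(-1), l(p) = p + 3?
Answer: -12400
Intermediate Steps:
l(p) = 3 + p
s = -1
x(c) = 5 - 5*c (x(c) = (c + (-2 - (3 + c)))*(c - 1) = (c + (-2 + (-3 - c)))*(-1 + c) = (c + (-5 - c))*(-1 + c) = -5*(-1 + c) = 5 - 5*c)
(-31*16)*x(-4) = (-31*16)*(5 - 5*(-4)) = -496*(5 + 20) = -496*25 = -12400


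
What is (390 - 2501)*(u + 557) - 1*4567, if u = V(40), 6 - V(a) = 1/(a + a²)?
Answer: -1956616289/1640 ≈ -1.1931e+6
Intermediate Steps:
V(a) = 6 - 1/(a + a²)
u = 9839/1640 (u = (-1 + 6*40 + 6*40²)/(40*(1 + 40)) = (1/40)*(-1 + 240 + 6*1600)/41 = (1/40)*(1/41)*(-1 + 240 + 9600) = (1/40)*(1/41)*9839 = 9839/1640 ≈ 5.9994)
(390 - 2501)*(u + 557) - 1*4567 = (390 - 2501)*(9839/1640 + 557) - 1*4567 = -2111*923319/1640 - 4567 = -1949126409/1640 - 4567 = -1956616289/1640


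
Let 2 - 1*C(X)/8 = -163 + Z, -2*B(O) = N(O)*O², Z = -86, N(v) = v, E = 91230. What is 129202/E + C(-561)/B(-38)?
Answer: 465996989/312873285 ≈ 1.4894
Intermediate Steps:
B(O) = -O³/2 (B(O) = -O*O²/2 = -O³/2)
C(X) = 2008 (C(X) = 16 - 8*(-163 - 86) = 16 - 8*(-249) = 16 + 1992 = 2008)
129202/E + C(-561)/B(-38) = 129202/91230 + 2008/((-½*(-38)³)) = 129202*(1/91230) + 2008/((-½*(-54872))) = 64601/45615 + 2008/27436 = 64601/45615 + 2008*(1/27436) = 64601/45615 + 502/6859 = 465996989/312873285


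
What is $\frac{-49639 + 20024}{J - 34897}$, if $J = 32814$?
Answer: $\frac{29615}{2083} \approx 14.217$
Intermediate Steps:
$\frac{-49639 + 20024}{J - 34897} = \frac{-49639 + 20024}{32814 - 34897} = - \frac{29615}{-2083} = \left(-29615\right) \left(- \frac{1}{2083}\right) = \frac{29615}{2083}$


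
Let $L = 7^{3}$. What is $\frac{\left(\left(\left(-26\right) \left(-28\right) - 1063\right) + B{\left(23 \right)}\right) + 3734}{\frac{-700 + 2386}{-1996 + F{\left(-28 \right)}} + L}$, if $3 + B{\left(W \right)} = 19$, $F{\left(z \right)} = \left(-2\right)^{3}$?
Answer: $\frac{1140610}{114281} \approx 9.9807$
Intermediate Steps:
$F{\left(z \right)} = -8$
$B{\left(W \right)} = 16$ ($B{\left(W \right)} = -3 + 19 = 16$)
$L = 343$
$\frac{\left(\left(\left(-26\right) \left(-28\right) - 1063\right) + B{\left(23 \right)}\right) + 3734}{\frac{-700 + 2386}{-1996 + F{\left(-28 \right)}} + L} = \frac{\left(\left(\left(-26\right) \left(-28\right) - 1063\right) + 16\right) + 3734}{\frac{-700 + 2386}{-1996 - 8} + 343} = \frac{\left(\left(728 - 1063\right) + 16\right) + 3734}{\frac{1686}{-2004} + 343} = \frac{\left(-335 + 16\right) + 3734}{1686 \left(- \frac{1}{2004}\right) + 343} = \frac{-319 + 3734}{- \frac{281}{334} + 343} = \frac{3415}{\frac{114281}{334}} = 3415 \cdot \frac{334}{114281} = \frac{1140610}{114281}$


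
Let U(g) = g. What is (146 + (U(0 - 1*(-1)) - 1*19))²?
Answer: 16384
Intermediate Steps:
(146 + (U(0 - 1*(-1)) - 1*19))² = (146 + ((0 - 1*(-1)) - 1*19))² = (146 + ((0 + 1) - 19))² = (146 + (1 - 19))² = (146 - 18)² = 128² = 16384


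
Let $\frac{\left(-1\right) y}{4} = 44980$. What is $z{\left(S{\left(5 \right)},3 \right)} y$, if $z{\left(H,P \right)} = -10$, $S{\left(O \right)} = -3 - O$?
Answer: $1799200$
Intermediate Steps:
$y = -179920$ ($y = \left(-4\right) 44980 = -179920$)
$z{\left(S{\left(5 \right)},3 \right)} y = \left(-10\right) \left(-179920\right) = 1799200$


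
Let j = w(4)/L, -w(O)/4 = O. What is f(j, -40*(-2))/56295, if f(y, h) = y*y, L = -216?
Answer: 4/41039055 ≈ 9.7468e-8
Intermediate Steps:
w(O) = -4*O
j = 2/27 (j = -4*4/(-216) = -16*(-1/216) = 2/27 ≈ 0.074074)
f(y, h) = y²
f(j, -40*(-2))/56295 = (2/27)²/56295 = (4/729)*(1/56295) = 4/41039055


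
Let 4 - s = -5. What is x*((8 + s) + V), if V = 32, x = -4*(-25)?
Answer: 4900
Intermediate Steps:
s = 9 (s = 4 - 1*(-5) = 4 + 5 = 9)
x = 100
x*((8 + s) + V) = 100*((8 + 9) + 32) = 100*(17 + 32) = 100*49 = 4900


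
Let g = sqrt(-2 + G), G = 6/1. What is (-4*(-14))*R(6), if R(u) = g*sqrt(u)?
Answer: 112*sqrt(6) ≈ 274.34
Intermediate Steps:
G = 6 (G = 6*1 = 6)
g = 2 (g = sqrt(-2 + 6) = sqrt(4) = 2)
R(u) = 2*sqrt(u)
(-4*(-14))*R(6) = (-4*(-14))*(2*sqrt(6)) = 56*(2*sqrt(6)) = 112*sqrt(6)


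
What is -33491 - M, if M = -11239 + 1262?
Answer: -23514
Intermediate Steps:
M = -9977
-33491 - M = -33491 - 1*(-9977) = -33491 + 9977 = -23514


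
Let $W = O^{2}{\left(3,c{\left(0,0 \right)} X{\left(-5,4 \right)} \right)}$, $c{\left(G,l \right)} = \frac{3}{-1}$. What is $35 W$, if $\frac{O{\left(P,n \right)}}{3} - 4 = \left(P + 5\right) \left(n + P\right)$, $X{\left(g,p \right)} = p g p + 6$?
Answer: $1025141040$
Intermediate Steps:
$X{\left(g,p \right)} = 6 + g p^{2}$ ($X{\left(g,p \right)} = g p p + 6 = g p^{2} + 6 = 6 + g p^{2}$)
$c{\left(G,l \right)} = -3$ ($c{\left(G,l \right)} = 3 \left(-1\right) = -3$)
$O{\left(P,n \right)} = 12 + 3 \left(5 + P\right) \left(P + n\right)$ ($O{\left(P,n \right)} = 12 + 3 \left(P + 5\right) \left(n + P\right) = 12 + 3 \left(5 + P\right) \left(P + n\right)$)
$W = 29289744$ ($W = \left(12 + 3 \cdot 3^{2} + 15 \cdot 3 + 15 \left(- 3 \left(6 - 5 \cdot 4^{2}\right)\right) + 3 \cdot 3 \left(- 3 \left(6 - 5 \cdot 4^{2}\right)\right)\right)^{2} = \left(12 + 3 \cdot 9 + 45 + 15 \left(- 3 \left(6 - 80\right)\right) + 3 \cdot 3 \left(- 3 \left(6 - 80\right)\right)\right)^{2} = \left(12 + 27 + 45 + 15 \left(- 3 \left(6 - 80\right)\right) + 3 \cdot 3 \left(- 3 \left(6 - 80\right)\right)\right)^{2} = \left(12 + 27 + 45 + 15 \left(\left(-3\right) \left(-74\right)\right) + 3 \cdot 3 \left(\left(-3\right) \left(-74\right)\right)\right)^{2} = \left(12 + 27 + 45 + 15 \cdot 222 + 3 \cdot 3 \cdot 222\right)^{2} = \left(12 + 27 + 45 + 3330 + 1998\right)^{2} = 5412^{2} = 29289744$)
$35 W = 35 \cdot 29289744 = 1025141040$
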